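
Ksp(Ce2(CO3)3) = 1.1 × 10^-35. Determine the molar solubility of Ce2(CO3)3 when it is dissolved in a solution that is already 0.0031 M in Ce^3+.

s = 3.5 × 10^-11 M

Ce2(CO3)3(s) ⇌ 2 Ce^3+ + 3 CO3^2-
Ksp = [Ce^3+]^2[CO3^2-]^3
Let s be the molar solubility in this solution. [Ce^3+] = 0.0031 + 2s ≈ 0.0031, [CO3^2-] = 3s (since the Ce^3+ already present dominates).
Ksp ≈ (0.0031)^2 × (3s)^3
s = 3.5 × 10^-11 M
Check: 2s = 7.0 × 10^-11 ≪ 0.0031, so the approximation is valid.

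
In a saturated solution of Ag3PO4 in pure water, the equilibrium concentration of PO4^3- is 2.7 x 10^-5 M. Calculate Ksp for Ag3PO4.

Ag3PO4(s) ⇌ 3 Ag^+ + PO4^3-
Stoichiometry gives [Ag^+] = (3/1)[PO4^3-] = 8.10 × 10^-5 M.
Ksp = [Ag^+]^3[PO4^3-]
Ksp = (8.10 x 10^-5)^3 × 2.7 x 10^-5 = 1.4 × 10^-17

Ksp = 1.4e-17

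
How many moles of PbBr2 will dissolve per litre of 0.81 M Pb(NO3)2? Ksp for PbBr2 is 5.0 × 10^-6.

s ≈ 1.2 x 10^-3 M

PbBr2(s) ⇌ Pb^2+ + 2 Br^-
Ksp = [Pb^2+][Br^-]^2
Let s = moles of PbBr2 that dissolve per litre. [Pb^2+] = 0.81 + s ≈ 0.81, [Br^-] = 2s (since Pb^2+ from Pb(NO3)2 dominates).
Ksp ≈ 0.81 × (2s)^2
s = 1.2 x 10^-3 M
Check: s = 1.2 × 10^-3 ≪ 0.81, so the approximation is valid.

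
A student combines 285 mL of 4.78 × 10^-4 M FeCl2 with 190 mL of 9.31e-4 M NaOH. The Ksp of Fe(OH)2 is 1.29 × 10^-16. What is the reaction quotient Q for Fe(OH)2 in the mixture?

Total volume = 285 + 190 = 475 mL.
[Fe^2+] = 4.78 x 10^-4 × (285/475) = 2.868 x 10^-4 M
[OH^-] = 9.31 × 10^-4 × (190/475) = 3.724 × 10^-4 M
Fe(OH)2(s) <=> Fe^2+(aq) + 2 OH^-(aq), so Q = [Fe^2+][OH^-]^2
Q = (2.868 × 10^-4)(3.724 × 10^-4)^2 = 3.98 x 10^-11
Q > Ksp, so Fe(OH)2 will precipitate.

Q = 3.98e-11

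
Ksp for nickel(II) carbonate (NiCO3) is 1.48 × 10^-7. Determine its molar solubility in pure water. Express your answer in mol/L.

NiCO3(s) <=> Ni^2+ + CO3^2-
Ksp = [Ni^2+][CO3^2-]
With molar solubility s: [Ni^2+] = s, [CO3^2-] = s.
Ksp = (s)(s) = s^2
s = √(1.48 × 10^-7) = 3.85 × 10^-4 M

s = 3.85 × 10^-4 M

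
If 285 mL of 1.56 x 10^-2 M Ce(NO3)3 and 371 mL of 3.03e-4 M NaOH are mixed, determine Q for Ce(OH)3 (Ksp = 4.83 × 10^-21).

Q ≈ 3.41 × 10^-14

Total volume = 285 + 371 = 656 mL.
[Ce^3+] = 1.56 × 10^-2 × (285/656) = 6.777 × 10^-3 M
[OH^-] = 3.03 × 10^-4 × (371/656) = 1.714 × 10^-4 M
Ce(OH)3(s) ⇌ Ce^3+(aq) + 3 OH^-(aq), so Q = [Ce^3+][OH^-]^3
Q = (6.777 × 10^-3)(1.714 × 10^-4)^3 = 3.41 x 10^-14
Q > Ksp, so Ce(OH)3 will precipitate.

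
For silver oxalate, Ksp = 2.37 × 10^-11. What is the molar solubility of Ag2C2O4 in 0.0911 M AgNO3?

s = 2.86 × 10^-9 M

Ag2C2O4(s) <=> 2 Ag^+ + C2O4^2-
Ksp = [Ag^+]^2[C2O4^2-]
If s mol/L dissolves here, [Ag^+] = 0.0911 + 2s ≈ 0.0911, [C2O4^2-] = s (common-ion effect: Ag^+ is already 0.0911 M).
Ksp ≈ (0.0911)^2 × s
s = 2.86 × 10^-9 M
Check: 2s = 5.7 × 10^-9 ≪ 0.0911, so the approximation is valid.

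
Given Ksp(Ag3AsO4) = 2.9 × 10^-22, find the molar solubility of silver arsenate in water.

s = 1.8 x 10^-6 M

Ag3AsO4(s) ⇌ 3 Ag^+(aq) + AsO4^3-(aq)
Ksp = [Ag^+]^3[AsO4^3-]
Let s = molar solubility. Then [Ag^+] = 3s and [AsO4^3-] = s.
Ksp = (3s)^3s = 27s^4
s^4 = 2.9 × 10^-22 / 27, so s = 1.8 × 10^-6 M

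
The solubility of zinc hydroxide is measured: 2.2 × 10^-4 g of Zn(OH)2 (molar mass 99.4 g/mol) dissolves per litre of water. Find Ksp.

4.3e-17

Molar solubility s = (2.2 x 10^-4 g/L) / (99.4 g/mol) = 2.21 x 10^-6 M.
Zn(OH)2(s) ⇌ Zn^2+(aq) + 2 OH^-(aq)
With molar solubility s: [Zn^2+] = s, [OH^-] = 2s.
Ksp = [Zn^2+][OH^-]^2
Ksp = s(2s)^2 = 4s^3
Ksp = 4 × (2.21 x 10^-6)^3 = 4.3 x 10^-17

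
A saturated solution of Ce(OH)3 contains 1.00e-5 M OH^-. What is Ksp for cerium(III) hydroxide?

Ce(OH)3(s) <=> Ce^3+ + 3 OH^-
Stoichiometry gives [Ce^3+] = (1/3)[OH^-] = 3.333 × 10^-6 M.
Ksp = [Ce^3+][OH^-]^3
Ksp = 3.333 x 10^-6 × (1.00 × 10^-5)^3 = 3.33 x 10^-21

3.33 x 10^-21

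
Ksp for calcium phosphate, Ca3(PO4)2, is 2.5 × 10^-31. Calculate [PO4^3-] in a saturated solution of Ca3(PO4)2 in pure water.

[PO4^3-] ≈ 5.9 × 10^-7 M

Ca3(PO4)2(s) ⇌ 3 Ca^2+(aq) + 2 PO4^3-(aq)
Ksp = [Ca^2+]^3[PO4^3-]^2
Let s = molar solubility. Then [Ca^2+] = 3s and [PO4^3-] = 2s.
Substituting: Ksp = (3s)^3(2s)^2 = 108s^5
Solving, s = (2.5 × 10^-31/108)^(1/5) = 2.97 × 10^-7 M
[PO4^3-] = 2s = 5.9 × 10^-7 M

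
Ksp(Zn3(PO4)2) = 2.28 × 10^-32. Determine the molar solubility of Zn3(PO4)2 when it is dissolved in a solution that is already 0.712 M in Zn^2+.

Zn3(PO4)2(s) <=> 3 Zn^2+ + 2 PO4^3-
Ksp = [Zn^2+]^3[PO4^3-]^2
Let s = moles of Zn3(PO4)2 that dissolve per litre. [Zn^2+] = 0.712 + 3s ≈ 0.712, [PO4^3-] = 2s (since the Zn^2+ already present dominates).
Ksp ≈ (0.712)^3 × (2s)^2
s = 1.26 x 10^-16 M
Check: 3s = 3.8 × 10^-16 ≪ 0.712, so the approximation is valid.

s = 1.26 × 10^-16 M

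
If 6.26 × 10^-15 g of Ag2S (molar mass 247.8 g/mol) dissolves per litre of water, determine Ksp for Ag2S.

Ksp ≈ 6.45 x 10^-50

Molar solubility s = (6.26 x 10^-15 g/L) / (247.8 g/mol) = 2.526 × 10^-17 M.
Ag2S(s) ⇌ 2 Ag^+ + S^2-
For each mole of Ag2S that dissolves: [Ag^+] = 2s, [S^2-] = s.
Ksp = [Ag^+]^2[S^2-]
Ksp = (2s)^2s = 4s^3
With s = 2.526 × 10^-17: Ksp = 6.45 × 10^-50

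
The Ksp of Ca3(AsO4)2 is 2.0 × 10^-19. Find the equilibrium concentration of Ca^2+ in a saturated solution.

[Ca^2+] ≈ 2.1 × 10^-4 M

Ca3(AsO4)2(s) <=> 3 Ca^2+ + 2 AsO4^3-
Ksp = [Ca^2+]^3[AsO4^3-]^2
If s mol/L of Ca3(AsO4)2 dissolves, [Ca^2+] = 3s and [AsO4^3-] = 2s.
Ksp = (3s)^3(2s)^2 = 108s^5
s = (2.0 × 10^-19 / 108)^(1/5) = 7.14 × 10^-5 M
[Ca^2+] = 3s = 2.1 x 10^-4 M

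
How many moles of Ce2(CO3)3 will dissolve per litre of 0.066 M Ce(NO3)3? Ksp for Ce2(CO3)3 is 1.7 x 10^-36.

s ≈ 2.4e-12 M

Ce2(CO3)3(s) ⇌ 2 Ce^3+(aq) + 3 CO3^2-(aq)
Ksp = [Ce^3+]^2[CO3^2-]^3
Let s = moles of Ce2(CO3)3 that dissolve per litre. [Ce^3+] = 0.066 + 2s ≈ 0.066, [CO3^2-] = 3s (common-ion effect: Ce^3+ is already 0.066 M).
Ksp ≈ (0.066)^2 × (3s)^3
s = 2.4 × 10^-12 M
Check: 2s = 4.9 x 10^-12 ≪ 0.066, so the approximation is valid.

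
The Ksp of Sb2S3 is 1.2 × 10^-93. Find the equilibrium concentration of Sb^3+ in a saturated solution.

Sb2S3(s) ⇌ 2 Sb^3+(aq) + 3 S^2-(aq)
Ksp = [Sb^3+]^2[S^2-]^3
With molar solubility s: [Sb^3+] = 2s, [S^2-] = 3s.
Ksp = (2s)^2(3s)^3 = 108s^5
s = (1.2 × 10^-93 / 108)^(1/5) = 1.02 × 10^-19 M
[Sb^3+] = 2s = 2.0 × 10^-19 M

[Sb^3+] = 2.0 × 10^-19 M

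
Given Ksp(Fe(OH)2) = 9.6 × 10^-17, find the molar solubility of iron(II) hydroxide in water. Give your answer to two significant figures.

Fe(OH)2(s) ⇌ Fe^2+(aq) + 2 OH^-(aq)
Ksp = [Fe^2+][OH^-]^2
Let s = molar solubility. Then [Fe^2+] = s and [OH^-] = 2s.
So Ksp = s × (2s)^2 = 4s^3
Solving, s = (9.6 × 10^-17/4)^(1/3) = 2.9 × 10^-6 M

2.9e-6 M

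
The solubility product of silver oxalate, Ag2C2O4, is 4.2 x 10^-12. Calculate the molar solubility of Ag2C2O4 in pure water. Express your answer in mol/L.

Ag2C2O4(s) ⇌ 2 Ag^+ + C2O4^2-
Ksp = [Ag^+]^2[C2O4^2-]
Let s = molar solubility. Then [Ag^+] = 2s and [C2O4^2-] = s.
Ksp = (2s)^2s = 4s^3
Solving, s = (4.2 x 10^-12/4)^(1/3) = 1.0 × 10^-4 M

1.0 x 10^-4 M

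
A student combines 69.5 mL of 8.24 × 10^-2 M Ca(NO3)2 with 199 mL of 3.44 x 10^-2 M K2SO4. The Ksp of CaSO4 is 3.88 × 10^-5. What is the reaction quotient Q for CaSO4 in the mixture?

Total volume = 69.5 + 199 = 268.5 mL.
[Ca^2+] = 8.24 × 10^-2 × (69.5/268.5) = 2.133 × 10^-2 M
[SO4^2-] = 3.44 × 10^-2 × (199/268.5) = 2.550 × 10^-2 M
CaSO4(s) ⇌ Ca^2+ + SO4^2-, so Q = [Ca^2+][SO4^2-]
Q = (2.133 × 10^-2)(2.550 × 10^-2) = 5.44 × 10^-4
Q > Ksp, so CaSO4 will precipitate.

5.44 × 10^-4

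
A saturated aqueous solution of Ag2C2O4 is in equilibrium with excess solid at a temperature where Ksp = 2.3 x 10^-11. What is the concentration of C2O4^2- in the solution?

Ag2C2O4(s) ⇌ 2 Ag^+(aq) + C2O4^2-(aq)
Ksp = [Ag^+]^2[C2O4^2-]
If s mol/L of Ag2C2O4 dissolves, [Ag^+] = 2s and [C2O4^2-] = s.
Substituting: Ksp = (2s)^2s = 4s^3
s^3 = 2.3 x 10^-11 / 4, so s = 1.79 × 10^-4 M
[C2O4^2-] = s = 1.8 × 10^-4 M

[C2O4^2-] = 1.8 × 10^-4 M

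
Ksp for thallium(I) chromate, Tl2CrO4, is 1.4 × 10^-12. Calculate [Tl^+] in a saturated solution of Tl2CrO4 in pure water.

Tl2CrO4(s) ⇌ 2 Tl^+(aq) + CrO4^2-(aq)
Ksp = [Tl^+]^2[CrO4^2-]
Let s = molar solubility. Then [Tl^+] = 2s and [CrO4^2-] = s.
So Ksp = (2s)^2 × s = 4s^3
Solving, s = (1.4 × 10^-12/4)^(1/3) = 7.05 × 10^-5 M
[Tl^+] = 2s = 1.4 × 10^-4 M

[Tl^+] ≈ 1.4e-4 M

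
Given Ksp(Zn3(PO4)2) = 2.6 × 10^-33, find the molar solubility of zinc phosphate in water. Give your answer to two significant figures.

Zn3(PO4)2(s) ⇌ 3 Zn^2+ + 2 PO4^3-
Ksp = [Zn^2+]^3[PO4^3-]^2
For each mole of Zn3(PO4)2 that dissolves: [Zn^2+] = 3s, [PO4^3-] = 2s.
Substituting: Ksp = (3s)^3(2s)^2 = 108s^5
s = (2.6 × 10^-33 / 108)^(1/5) = 1.2 × 10^-7 M

s = 1.2 × 10^-7 M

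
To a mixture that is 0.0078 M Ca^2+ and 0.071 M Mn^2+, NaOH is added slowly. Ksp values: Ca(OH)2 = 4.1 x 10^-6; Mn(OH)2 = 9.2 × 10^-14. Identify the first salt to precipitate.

Mn(OH)2

Precipitation of each salt starts when its ion product equals its Ksp.
For Ca(OH)2: 4.1 x 10^-6 = 0.0078 × [OH^-]^2  ⇒  [OH^-] = 2.3 × 10^-2 M.
For Mn(OH)2: 9.2 × 10^-14 = 0.071 × [OH^-]^2  ⇒  [OH^-] = 1.1 × 10^-6 M.
The salt with the lower threshold [OH^-] precipitates first: Mn(OH)2.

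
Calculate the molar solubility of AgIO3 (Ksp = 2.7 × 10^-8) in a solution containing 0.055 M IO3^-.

4.9e-7 M

AgIO3(s) ⇌ Ag^+(aq) + IO3^-(aq)
Ksp = [Ag^+][IO3^-]
If s mol/L dissolves here, [Ag^+] = s, [IO3^-] = 0.055 + s ≈ 0.055 (common-ion effect: IO3^- is already 0.055 M).
Ksp ≈ s × 0.055
s = 4.9 × 10^-7 M
Check: s = 4.9 × 10^-7 ≪ 0.055, so the approximation is valid.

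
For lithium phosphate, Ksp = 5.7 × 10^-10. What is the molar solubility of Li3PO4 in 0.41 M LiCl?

Li3PO4(s) ⇌ 3 Li^+(aq) + PO4^3-(aq)
Ksp = [Li^+]^3[PO4^3-]
If s mol/L dissolves here, [Li^+] = 0.41 + 3s ≈ 0.41, [PO4^3-] = s (common-ion effect: Li^+ is already 0.41 M).
Ksp ≈ (0.41)^3 × s
s = 8.3 x 10^-9 M
Check: 3s = 2.5 × 10^-8 ≪ 0.41, so the approximation is valid.

s ≈ 8.3 × 10^-9 M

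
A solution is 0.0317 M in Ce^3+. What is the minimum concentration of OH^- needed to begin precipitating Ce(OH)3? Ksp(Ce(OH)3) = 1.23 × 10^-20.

Ce(OH)3(s) ⇌ Ce^3+(aq) + 3 OH^-(aq)
Ksp = [Ce^3+][OH^-]^3
Precipitation begins when Q = Ksp. With [Ce^3+] = 0.0317 M:
1.23 × 10^-20 = (0.0317) × [OH^-]^3
[OH^-] = (1.23 × 10^-20 / 3.17 x 10^-2)^(1/3) = 7.29 x 10^-7 M

[OH^-] ≈ 7.29 × 10^-7 M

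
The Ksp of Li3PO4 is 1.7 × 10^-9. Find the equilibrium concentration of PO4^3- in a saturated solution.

Li3PO4(s) ⇌ 3 Li^+ + PO4^3-
Ksp = [Li^+]^3[PO4^3-]
Let s = molar solubility. Then [Li^+] = 3s and [PO4^3-] = s.
Ksp = (3s)^3s = 27s^4
s = (1.7 × 10^-9 / 27)^(1/4) = 2.82 × 10^-3 M
[PO4^3-] = s = 2.8 x 10^-3 M

[PO4^3-] = 2.8 × 10^-3 M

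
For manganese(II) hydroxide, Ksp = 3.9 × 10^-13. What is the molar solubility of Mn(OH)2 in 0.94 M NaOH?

s ≈ 4.4 × 10^-13 M

Mn(OH)2(s) <=> Mn^2+ + 2 OH^-
Ksp = [Mn^2+][OH^-]^2
If s mol/L dissolves here, [Mn^2+] = s, [OH^-] = 0.94 + 2s ≈ 0.94 (since OH^- from NaOH dominates).
Ksp ≈ s × (0.94)^2
s = 4.4 x 10^-13 M
Check: 2s = 8.8 × 10^-13 ≪ 0.94, so the approximation is valid.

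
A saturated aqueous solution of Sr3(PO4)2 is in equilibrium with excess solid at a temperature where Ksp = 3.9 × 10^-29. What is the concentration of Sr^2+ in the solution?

2.4 × 10^-6 M

Sr3(PO4)2(s) ⇌ 3 Sr^2+(aq) + 2 PO4^3-(aq)
Ksp = [Sr^2+]^3[PO4^3-]^2
Let s = molar solubility. Then [Sr^2+] = 3s and [PO4^3-] = 2s.
Substituting: Ksp = (3s)^3(2s)^2 = 108s^5
Solving, s = (3.9 × 10^-29/108)^(1/5) = 8.16 x 10^-7 M
[Sr^2+] = 3s = 2.4 x 10^-6 M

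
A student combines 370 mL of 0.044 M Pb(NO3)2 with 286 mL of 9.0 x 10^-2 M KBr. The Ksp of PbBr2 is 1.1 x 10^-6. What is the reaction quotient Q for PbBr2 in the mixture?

Q ≈ 3.8 × 10^-5

Total volume = 370 + 286 = 656 mL.
[Pb^2+] = 4.4 × 10^-2 × (370/656) = 2.48 × 10^-2 M
[Br^-] = 9.0 x 10^-2 × (286/656) = 3.92 × 10^-2 M
PbBr2(s) <=> Pb^2+ + 2 Br^-, so Q = [Pb^2+][Br^-]^2
Q = (2.48 × 10^-2)(3.92 x 10^-2)^2 = 3.8 × 10^-5
Q > Ksp, so PbBr2 will precipitate.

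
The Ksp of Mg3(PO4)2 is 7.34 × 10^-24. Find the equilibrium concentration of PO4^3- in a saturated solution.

Mg3(PO4)2(s) <=> 3 Mg^2+ + 2 PO4^3-
Ksp = [Mg^2+]^3[PO4^3-]^2
With molar solubility s: [Mg^2+] = 3s, [PO4^3-] = 2s.
Ksp = (3s)^3(2s)^2 = 108s^5
Solving, s = (7.34 × 10^-24/108)^(1/5) = 9.257 x 10^-6 M
[PO4^3-] = 2s = 1.85 × 10^-5 M

[PO4^3-] = 1.85 × 10^-5 M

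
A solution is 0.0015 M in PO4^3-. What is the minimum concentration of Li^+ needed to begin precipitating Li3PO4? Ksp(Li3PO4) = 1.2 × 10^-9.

[Li^+] = 9.3 x 10^-3 M

Li3PO4(s) <=> 3 Li^+ + PO4^3-
Ksp = [Li^+]^3[PO4^3-]
Precipitation begins when Q = Ksp. With [PO4^3-] = 0.0015 M:
1.2 × 10^-9 = (0.0015) × [Li^+]^3
[Li^+] = (1.2 × 10^-9 / 1.5 × 10^-3)^(1/3) = 9.3 × 10^-3 M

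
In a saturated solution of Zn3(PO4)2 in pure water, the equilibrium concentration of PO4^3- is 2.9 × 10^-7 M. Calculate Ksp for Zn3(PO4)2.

Ksp ≈ 6.9e-33

Zn3(PO4)2(s) <=> 3 Zn^2+(aq) + 2 PO4^3-(aq)
Stoichiometry gives [Zn^2+] = (3/2)[PO4^3-] = 4.35 × 10^-7 M.
Ksp = [Zn^2+]^3[PO4^3-]^2
Ksp = (4.35 × 10^-7)^3 × (2.9 x 10^-7)^2 = 6.9 × 10^-33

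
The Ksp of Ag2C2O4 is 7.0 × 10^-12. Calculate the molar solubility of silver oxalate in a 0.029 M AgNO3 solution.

Ag2C2O4(s) ⇌ 2 Ag^+(aq) + C2O4^2-(aq)
Ksp = [Ag^+]^2[C2O4^2-]
Let s = moles of Ag2C2O4 that dissolve per litre. [Ag^+] = 0.029 + 2s ≈ 0.029, [C2O4^2-] = s (since Ag^+ from AgNO3 dominates).
Ksp ≈ (0.029)^2 × s
s = 8.3 × 10^-9 M
Check: 2s = 1.7 x 10^-8 ≪ 0.029, so the approximation is valid.

s = 8.3e-9 M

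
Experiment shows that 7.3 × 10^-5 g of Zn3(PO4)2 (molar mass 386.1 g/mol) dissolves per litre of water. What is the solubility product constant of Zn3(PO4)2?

2.6e-32

Molar solubility s = (7.3 x 10^-5 g/L) / (386.1 g/mol) = 1.89 x 10^-7 M.
Zn3(PO4)2(s) ⇌ 3 Zn^2+ + 2 PO4^3-
If s mol/L of Zn3(PO4)2 dissolves, [Zn^2+] = 3s and [PO4^3-] = 2s.
Ksp = [Zn^2+]^3[PO4^3-]^2
Ksp = (3s)^3(2s)^2 = 108s^5
Ksp = 108 × (1.89 x 10^-7)^5 = 2.6 x 10^-32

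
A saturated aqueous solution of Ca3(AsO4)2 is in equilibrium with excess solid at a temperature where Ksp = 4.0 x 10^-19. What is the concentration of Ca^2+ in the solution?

2.5e-4 M

Ca3(AsO4)2(s) <=> 3 Ca^2+(aq) + 2 AsO4^3-(aq)
Ksp = [Ca^2+]^3[AsO4^3-]^2
With molar solubility s: [Ca^2+] = 3s, [AsO4^3-] = 2s.
Substituting: Ksp = (3s)^3(2s)^2 = 108s^5
s^5 = 4.0 x 10^-19 / 108, so s = 8.20 × 10^-5 M
[Ca^2+] = 3s = 2.5 × 10^-4 M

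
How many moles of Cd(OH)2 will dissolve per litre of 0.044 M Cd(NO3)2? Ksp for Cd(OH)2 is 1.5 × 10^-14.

s ≈ 2.9 x 10^-7 M

Cd(OH)2(s) <=> Cd^2+ + 2 OH^-
Ksp = [Cd^2+][OH^-]^2
Let s = moles of Cd(OH)2 that dissolve per litre. [Cd^2+] = 0.044 + s ≈ 0.044, [OH^-] = 2s (since Cd^2+ from Cd(NO3)2 dominates).
Ksp ≈ 0.044 × (2s)^2
s = 2.9 × 10^-7 M
Check: s = 2.9 x 10^-7 ≪ 0.044, so the approximation is valid.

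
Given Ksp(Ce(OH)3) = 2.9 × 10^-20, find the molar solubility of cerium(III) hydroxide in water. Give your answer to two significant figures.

5.7e-6 M

Ce(OH)3(s) <=> Ce^3+(aq) + 3 OH^-(aq)
Ksp = [Ce^3+][OH^-]^3
Let s = molar solubility. Then [Ce^3+] = s and [OH^-] = 3s.
Substituting: Ksp = s(3s)^3 = 27s^4
s^4 = 2.9 × 10^-20 / 27, so s = 5.7 × 10^-6 M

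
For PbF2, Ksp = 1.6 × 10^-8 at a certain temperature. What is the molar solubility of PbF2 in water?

s = 1.6e-3 M

PbF2(s) <=> Pb^2+(aq) + 2 F^-(aq)
Ksp = [Pb^2+][F^-]^2
For each mole of PbF2 that dissolves: [Pb^2+] = s, [F^-] = 2s.
Ksp = s(2s)^2 = 4s^3
Solving, s = (1.6 × 10^-8/4)^(1/3) = 1.6 × 10^-3 M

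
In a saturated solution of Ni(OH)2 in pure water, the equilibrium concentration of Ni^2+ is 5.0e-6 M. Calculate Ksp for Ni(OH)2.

Ksp ≈ 5.0e-16

Ni(OH)2(s) ⇌ Ni^2+(aq) + 2 OH^-(aq)
Stoichiometry gives [OH^-] = (2/1)[Ni^2+] = 1.00 × 10^-5 M.
Ksp = [Ni^2+][OH^-]^2
Ksp = 5.0 × 10^-6 × (1.00 x 10^-5)^2 = 5.0 × 10^-16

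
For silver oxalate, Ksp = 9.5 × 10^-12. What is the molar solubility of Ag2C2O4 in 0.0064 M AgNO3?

s ≈ 2.3 x 10^-7 M

Ag2C2O4(s) ⇌ 2 Ag^+(aq) + C2O4^2-(aq)
Ksp = [Ag^+]^2[C2O4^2-]
If s mol/L dissolves here, [Ag^+] = 0.0064 + 2s ≈ 0.0064, [C2O4^2-] = s (common-ion effect: Ag^+ is already 0.0064 M).
Ksp ≈ (0.0064)^2 × s
s = 2.3 x 10^-7 M
Check: 2s = 4.6 × 10^-7 ≪ 0.0064, so the approximation is valid.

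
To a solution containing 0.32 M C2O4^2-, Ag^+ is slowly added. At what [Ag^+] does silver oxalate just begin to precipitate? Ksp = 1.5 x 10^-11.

Ag2C2O4(s) <=> 2 Ag^+(aq) + C2O4^2-(aq)
Ksp = [Ag^+]^2[C2O4^2-]
Precipitation begins when Q = Ksp. With [C2O4^2-] = 0.32 M:
1.5 x 10^-11 = (0.32) × [Ag^+]^2
[Ag^+] = (1.5 x 10^-11 / 3.2 x 10^-1)^(1/2) = 6.8 x 10^-6 M

[Ag^+] ≈ 6.8 x 10^-6 M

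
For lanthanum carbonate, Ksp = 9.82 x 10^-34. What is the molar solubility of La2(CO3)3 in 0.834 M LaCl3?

La2(CO3)3(s) <=> 2 La^3+ + 3 CO3^2-
Ksp = [La^3+]^2[CO3^2-]^3
If s mol/L dissolves here, [La^3+] = 0.834 + 2s ≈ 0.834, [CO3^2-] = 3s (Ksp is small, so little additional dissolves).
Ksp ≈ (0.834)^2 × (3s)^3
s = 3.74 × 10^-12 M
Check: 2s = 7.5 × 10^-12 ≪ 0.834, so the approximation is valid.

s = 3.74e-12 M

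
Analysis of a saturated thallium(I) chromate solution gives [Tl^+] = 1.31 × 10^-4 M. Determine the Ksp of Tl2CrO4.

1.12e-12

Tl2CrO4(s) <=> 2 Tl^+(aq) + CrO4^2-(aq)
Stoichiometry gives [CrO4^2-] = (1/2)[Tl^+] = 6.550 × 10^-5 M.
Ksp = [Tl^+]^2[CrO4^2-]
Ksp = (1.31 x 10^-4)^2 × 6.550 × 10^-5 = 1.12 × 10^-12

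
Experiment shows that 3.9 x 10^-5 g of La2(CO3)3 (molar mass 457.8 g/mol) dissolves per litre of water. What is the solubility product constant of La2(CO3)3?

4.8 × 10^-34

Molar solubility s = (3.9 × 10^-5 g/L) / (457.8 g/mol) = 8.52 x 10^-8 M.
La2(CO3)3(s) ⇌ 2 La^3+ + 3 CO3^2-
With molar solubility s: [La^3+] = 2s, [CO3^2-] = 3s.
Ksp = [La^3+]^2[CO3^2-]^3
So Ksp = (2s)^2 × (3s)^3 = 108s^5
With s = 8.52 × 10^-8: Ksp = 4.8 × 10^-34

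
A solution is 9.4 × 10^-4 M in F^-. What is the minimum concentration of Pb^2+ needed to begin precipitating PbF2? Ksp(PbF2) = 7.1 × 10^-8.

8.0e-2 M

PbF2(s) ⇌ Pb^2+ + 2 F^-
Ksp = [Pb^2+][F^-]^2
Precipitation begins when Q = Ksp. With [F^-] = 9.4 × 10^-4 M:
7.1 × 10^-8 = (9.4 × 10^-4)^2 × [Pb^2+]
[Pb^2+] = (7.1 × 10^-8 / 8.84 × 10^-7) = 8.0 x 10^-2 M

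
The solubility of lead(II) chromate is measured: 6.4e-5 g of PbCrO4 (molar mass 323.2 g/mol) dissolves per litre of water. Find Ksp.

Ksp = 3.9e-14

Molar solubility s = (6.4 × 10^-5 g/L) / (323.2 g/mol) = 1.98 × 10^-7 M.
PbCrO4(s) ⇌ Pb^2+(aq) + CrO4^2-(aq)
For each mole of PbCrO4 that dissolves: [Pb^2+] = s, [CrO4^2-] = s.
Ksp = [Pb^2+][CrO4^2-]
Ksp = s^2
With s = 1.98 x 10^-7: Ksp = 3.9 × 10^-14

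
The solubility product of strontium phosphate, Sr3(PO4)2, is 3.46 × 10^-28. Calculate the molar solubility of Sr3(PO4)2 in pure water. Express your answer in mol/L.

Sr3(PO4)2(s) ⇌ 3 Sr^2+ + 2 PO4^3-
Ksp = [Sr^2+]^3[PO4^3-]^2
For each mole of Sr3(PO4)2 that dissolves: [Sr^2+] = 3s, [PO4^3-] = 2s.
Ksp = (3s)^3(2s)^2 = 108s^5
s^5 = 3.46 × 10^-28 / 108, so s = 1.26 x 10^-6 M

s ≈ 1.26 × 10^-6 M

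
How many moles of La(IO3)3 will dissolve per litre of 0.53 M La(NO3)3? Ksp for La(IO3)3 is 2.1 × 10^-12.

s = 5.3 x 10^-5 M

La(IO3)3(s) ⇌ La^3+(aq) + 3 IO3^-(aq)
Ksp = [La^3+][IO3^-]^3
Let s be the molar solubility in this solution. [La^3+] = 0.53 + s ≈ 0.53, [IO3^-] = 3s (Ksp is small, so little additional dissolves).
Ksp ≈ 0.53 × (3s)^3
s = 5.3 x 10^-5 M
Check: s = 5.3 x 10^-5 ≪ 0.53, so the approximation is valid.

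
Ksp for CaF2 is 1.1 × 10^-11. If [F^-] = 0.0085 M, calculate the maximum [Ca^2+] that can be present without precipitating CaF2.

CaF2(s) ⇌ Ca^2+ + 2 F^-
Ksp = [Ca^2+][F^-]^2
Precipitation begins when Q = Ksp. With [F^-] = 0.0085 M:
1.1 × 10^-11 = (0.0085)^2 × [Ca^2+]
[Ca^2+] = (1.1 × 10^-11 / 7.23 × 10^-5) = 1.5 x 10^-7 M

1.5 x 10^-7 M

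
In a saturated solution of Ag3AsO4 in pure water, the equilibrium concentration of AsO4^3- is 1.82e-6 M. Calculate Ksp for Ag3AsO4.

Ag3AsO4(s) ⇌ 3 Ag^+(aq) + AsO4^3-(aq)
Stoichiometry gives [Ag^+] = (3/1)[AsO4^3-] = 5.460 x 10^-6 M.
Ksp = [Ag^+]^3[AsO4^3-]
Ksp = (5.460 x 10^-6)^3 × 1.82 × 10^-6 = 2.96 × 10^-22

Ksp = 2.96e-22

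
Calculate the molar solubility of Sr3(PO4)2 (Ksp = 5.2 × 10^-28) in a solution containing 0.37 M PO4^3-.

5.2 x 10^-10 M

Sr3(PO4)2(s) ⇌ 3 Sr^2+(aq) + 2 PO4^3-(aq)
Ksp = [Sr^2+]^3[PO4^3-]^2
If s mol/L dissolves here, [Sr^2+] = 3s, [PO4^3-] = 0.37 + 2s ≈ 0.37 (common-ion effect: PO4^3- is already 0.37 M).
Ksp ≈ (3s)^3 × (0.37)^2
s = 5.2 × 10^-10 M
Check: 2s = 1.0 x 10^-9 ≪ 0.37, so the approximation is valid.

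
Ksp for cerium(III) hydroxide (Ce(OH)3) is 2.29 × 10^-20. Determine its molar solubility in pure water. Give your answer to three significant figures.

5.40 x 10^-6 M

Ce(OH)3(s) ⇌ Ce^3+ + 3 OH^-
Ksp = [Ce^3+][OH^-]^3
Let s = molar solubility. Then [Ce^3+] = s and [OH^-] = 3s.
Substituting: Ksp = s(3s)^3 = 27s^4
s^4 = 2.29 × 10^-20 / 27, so s = 5.40 x 10^-6 M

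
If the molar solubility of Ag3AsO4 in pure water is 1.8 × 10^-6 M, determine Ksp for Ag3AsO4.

2.8e-22

Ag3AsO4(s) ⇌ 3 Ag^+ + AsO4^3-
Let s = molar solubility. Then [Ag^+] = 3s and [AsO4^3-] = s.
Ksp = [Ag^+]^3[AsO4^3-]
Ksp = (3s)^3s = 27s^4
Ksp = 27 × (1.8 x 10^-6)^4 = 2.8 x 10^-22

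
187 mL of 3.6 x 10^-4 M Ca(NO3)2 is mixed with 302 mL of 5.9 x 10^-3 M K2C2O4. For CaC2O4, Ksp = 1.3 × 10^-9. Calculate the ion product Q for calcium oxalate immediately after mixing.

Q = 5.0e-7

Total volume = 187 + 302 = 489 mL.
[Ca^2+] = 3.6 x 10^-4 × (187/489) = 1.38 × 10^-4 M
[C2O4^2-] = 5.9 × 10^-3 × (302/489) = 3.64 × 10^-3 M
CaC2O4(s) ⇌ Ca^2+ + C2O4^2-, so Q = [Ca^2+][C2O4^2-]
Q = (1.38 × 10^-4)(3.64 x 10^-3) = 5.0 x 10^-7
Q > Ksp, so CaC2O4 will precipitate.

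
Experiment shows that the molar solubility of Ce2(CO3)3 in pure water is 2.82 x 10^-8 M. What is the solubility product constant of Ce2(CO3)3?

Ce2(CO3)3(s) ⇌ 2 Ce^3+(aq) + 3 CO3^2-(aq)
Let s = molar solubility. Then [Ce^3+] = 2s and [CO3^2-] = 3s.
Ksp = [Ce^3+]^2[CO3^2-]^3
Substituting: Ksp = (2s)^2(3s)^3 = 108s^5
With s = 2.82 × 10^-8: Ksp = 1.93 x 10^-36

1.93 × 10^-36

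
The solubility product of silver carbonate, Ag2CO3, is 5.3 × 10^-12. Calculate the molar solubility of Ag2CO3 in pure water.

s ≈ 1.1e-4 M

Ag2CO3(s) <=> 2 Ag^+ + CO3^2-
Ksp = [Ag^+]^2[CO3^2-]
For each mole of Ag2CO3 that dissolves: [Ag^+] = 2s, [CO3^2-] = s.
Substituting: Ksp = (2s)^2s = 4s^3
s = (5.3 × 10^-12 / 4)^(1/3) = 1.1 × 10^-4 M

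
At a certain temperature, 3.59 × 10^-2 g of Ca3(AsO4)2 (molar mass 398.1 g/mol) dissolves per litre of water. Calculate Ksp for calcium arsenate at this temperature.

Ksp ≈ 6.44 × 10^-19

Molar solubility s = (3.59 × 10^-2 g/L) / (398.1 g/mol) = 9.018 × 10^-5 M.
Ca3(AsO4)2(s) ⇌ 3 Ca^2+(aq) + 2 AsO4^3-(aq)
If s mol/L of Ca3(AsO4)2 dissolves, [Ca^2+] = 3s and [AsO4^3-] = 2s.
Ksp = [Ca^2+]^3[AsO4^3-]^2
So Ksp = (3s)^3 × (2s)^2 = 108s^5
Ksp = 108 × (9.018 × 10^-5)^5 = 6.44 × 10^-19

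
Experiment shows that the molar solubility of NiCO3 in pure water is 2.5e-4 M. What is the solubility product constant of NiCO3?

Ksp ≈ 6.3 × 10^-8

NiCO3(s) <=> Ni^2+(aq) + CO3^2-(aq)
With molar solubility s: [Ni^2+] = s, [CO3^2-] = s.
Ksp = [Ni^2+][CO3^2-]
Ksp = (s)(s) = s^2
Ksp = (2.5 x 10^-4)^2 = 6.3 × 10^-8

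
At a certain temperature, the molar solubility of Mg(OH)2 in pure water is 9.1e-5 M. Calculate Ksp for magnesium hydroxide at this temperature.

Ksp ≈ 3.0 × 10^-12

Mg(OH)2(s) ⇌ Mg^2+ + 2 OH^-
If s mol/L of Mg(OH)2 dissolves, [Mg^2+] = s and [OH^-] = 2s.
Ksp = [Mg^2+][OH^-]^2
Substituting: Ksp = s(2s)^2 = 4s^3
Ksp = 4 × (9.1 × 10^-5)^3 = 3.0 × 10^-12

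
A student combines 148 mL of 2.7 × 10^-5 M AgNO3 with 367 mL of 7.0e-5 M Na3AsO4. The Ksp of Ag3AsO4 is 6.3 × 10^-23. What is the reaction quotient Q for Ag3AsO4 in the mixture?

Total volume = 148 + 367 = 515 mL.
[Ag^+] = 2.7 x 10^-5 × (148/515) = 7.76 x 10^-6 M
[AsO4^3-] = 7.0 x 10^-5 × (367/515) = 4.99 × 10^-5 M
Ag3AsO4(s) ⇌ 3 Ag^+ + AsO4^3-, so Q = [Ag^+]^3[AsO4^3-]
Q = (7.76 × 10^-6)^3(4.99 x 10^-5) = 2.3 × 10^-20
Q > Ksp, so Ag3AsO4 will precipitate.

Q ≈ 2.3 × 10^-20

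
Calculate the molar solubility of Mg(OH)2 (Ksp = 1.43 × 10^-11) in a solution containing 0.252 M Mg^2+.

Mg(OH)2(s) ⇌ Mg^2+ + 2 OH^-
Ksp = [Mg^2+][OH^-]^2
Let s be the molar solubility in this solution. [Mg^2+] = 0.252 + s ≈ 0.252, [OH^-] = 2s (Ksp is small, so little additional dissolves).
Ksp ≈ 0.252 × (2s)^2
s = 3.77 × 10^-6 M
Check: s = 3.8 × 10^-6 ≪ 0.252, so the approximation is valid.

s = 3.77 x 10^-6 M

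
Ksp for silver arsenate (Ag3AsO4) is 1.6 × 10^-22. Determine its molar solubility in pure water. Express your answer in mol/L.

s ≈ 1.6 × 10^-6 M

Ag3AsO4(s) ⇌ 3 Ag^+ + AsO4^3-
Ksp = [Ag^+]^3[AsO4^3-]
If s mol/L of Ag3AsO4 dissolves, [Ag^+] = 3s and [AsO4^3-] = s.
Ksp = (3s)^3s = 27s^4
Solving, s = (1.6 × 10^-22/27)^(1/4) = 1.6 × 10^-6 M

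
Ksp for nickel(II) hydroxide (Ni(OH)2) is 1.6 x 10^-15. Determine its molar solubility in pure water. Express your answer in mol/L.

Ni(OH)2(s) ⇌ Ni^2+ + 2 OH^-
Ksp = [Ni^2+][OH^-]^2
Let s = molar solubility. Then [Ni^2+] = s and [OH^-] = 2s.
So Ksp = s × (2s)^2 = 4s^3
Solving, s = (1.6 x 10^-15/4)^(1/3) = 7.4 x 10^-6 M

s = 7.4 × 10^-6 M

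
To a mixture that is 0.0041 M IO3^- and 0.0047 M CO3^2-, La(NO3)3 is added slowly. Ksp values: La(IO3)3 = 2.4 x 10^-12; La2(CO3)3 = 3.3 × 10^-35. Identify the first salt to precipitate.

La2(CO3)3

Each salt begins to precipitate when Q = Ksp, i.e. when [La^3+] reaches its threshold.
For La(IO3)3: 2.4 x 10^-12 = (0.0041)^3 × [La^3+]  ⇒  [La^3+] = 3.5 x 10^-5 M.
For La2(CO3)3: 3.3 × 10^-35 = (0.0047)^3 × [La^3+]^2  ⇒  [La^3+] = 1.8 × 10^-14 M.
The salt with the lower threshold [La^3+] precipitates first: La2(CO3)3.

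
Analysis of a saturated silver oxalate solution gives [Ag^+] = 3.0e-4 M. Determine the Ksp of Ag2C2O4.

Ag2C2O4(s) ⇌ 2 Ag^+ + C2O4^2-
Stoichiometry gives [C2O4^2-] = (1/2)[Ag^+] = 1.50 × 10^-4 M.
Ksp = [Ag^+]^2[C2O4^2-]
Ksp = (3.0 × 10^-4)^2 × 1.50 x 10^-4 = 1.4 × 10^-11

1.4e-11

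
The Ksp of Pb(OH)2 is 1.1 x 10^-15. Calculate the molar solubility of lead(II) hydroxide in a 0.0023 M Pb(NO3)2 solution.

3.5e-7 M

Pb(OH)2(s) <=> Pb^2+(aq) + 2 OH^-(aq)
Ksp = [Pb^2+][OH^-]^2
If s mol/L dissolves here, [Pb^2+] = 0.0023 + s ≈ 0.0023, [OH^-] = 2s (Ksp is small, so little additional dissolves).
Ksp ≈ 0.0023 × (2s)^2
s = 3.5 × 10^-7 M
Check: s = 3.5 × 10^-7 ≪ 0.0023, so the approximation is valid.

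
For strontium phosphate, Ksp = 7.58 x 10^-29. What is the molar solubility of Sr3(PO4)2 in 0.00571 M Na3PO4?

Sr3(PO4)2(s) ⇌ 3 Sr^2+(aq) + 2 PO4^3-(aq)
Ksp = [Sr^2+]^3[PO4^3-]^2
If s mol/L dissolves here, [Sr^2+] = 3s, [PO4^3-] = 0.00571 + 2s ≈ 0.00571 (Ksp is small, so little additional dissolves).
Ksp ≈ (3s)^3 × (0.00571)^2
s = 4.42 × 10^-9 M
Check: 2s = 8.8 x 10^-9 ≪ 0.00571, so the approximation is valid.

s = 4.42e-9 M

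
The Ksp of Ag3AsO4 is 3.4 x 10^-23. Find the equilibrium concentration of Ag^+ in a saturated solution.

Ag3AsO4(s) ⇌ 3 Ag^+ + AsO4^3-
Ksp = [Ag^+]^3[AsO4^3-]
With molar solubility s: [Ag^+] = 3s, [AsO4^3-] = s.
Substituting: Ksp = (3s)^3s = 27s^4
Solving, s = (3.4 x 10^-23/27)^(1/4) = 1.06 × 10^-6 M
[Ag^+] = 3s = 3.2 × 10^-6 M

3.2 × 10^-6 M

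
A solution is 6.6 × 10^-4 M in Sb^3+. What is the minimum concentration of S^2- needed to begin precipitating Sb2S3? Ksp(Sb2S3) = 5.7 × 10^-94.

[S^2-] ≈ 1.1e-29 M

Sb2S3(s) <=> 2 Sb^3+(aq) + 3 S^2-(aq)
Ksp = [Sb^3+]^2[S^2-]^3
Precipitation begins when Q = Ksp. With [Sb^3+] = 6.6 × 10^-4 M:
5.7 × 10^-94 = (6.6 × 10^-4)^2 × [S^2-]^3
[S^2-] = (5.7 × 10^-94 / 4.36 x 10^-7)^(1/3) = 1.1 x 10^-29 M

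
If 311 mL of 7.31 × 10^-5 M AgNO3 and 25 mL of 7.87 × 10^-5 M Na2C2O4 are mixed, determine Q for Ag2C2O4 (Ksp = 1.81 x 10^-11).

Q = 2.68 × 10^-14

Total volume = 311 + 25 = 336 mL.
[Ag^+] = 7.31 × 10^-5 × (311/336) = 6.766 x 10^-5 M
[C2O4^2-] = 7.87 x 10^-5 × (25/336) = 5.856 x 10^-6 M
Ag2C2O4(s) ⇌ 2 Ag^+ + C2O4^2-, so Q = [Ag^+]^2[C2O4^2-]
Q = (6.766 × 10^-5)^2(5.856 x 10^-6) = 2.68 × 10^-14
Q < Ksp, so no precipitate of Ag2C2O4 forms.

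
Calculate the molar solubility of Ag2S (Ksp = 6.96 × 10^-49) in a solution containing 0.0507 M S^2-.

s ≈ 1.85 × 10^-24 M

Ag2S(s) ⇌ 2 Ag^+(aq) + S^2-(aq)
Ksp = [Ag^+]^2[S^2-]
If s mol/L dissolves here, [Ag^+] = 2s, [S^2-] = 0.0507 + s ≈ 0.0507 (common-ion effect: S^2- is already 0.0507 M).
Ksp ≈ (2s)^2 × 0.0507
s = 1.85 × 10^-24 M
Check: s = 1.9 × 10^-24 ≪ 0.0507, so the approximation is valid.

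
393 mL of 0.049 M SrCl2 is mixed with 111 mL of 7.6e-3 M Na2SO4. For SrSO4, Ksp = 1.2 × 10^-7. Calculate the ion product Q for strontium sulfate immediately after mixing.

Q ≈ 6.4e-5

Total volume = 393 + 111 = 504 mL.
[Sr^2+] = 4.9 x 10^-2 × (393/504) = 3.82 × 10^-2 M
[SO4^2-] = 7.6 x 10^-3 × (111/504) = 1.67 x 10^-3 M
SrSO4(s) <=> Sr^2+ + SO4^2-, so Q = [Sr^2+][SO4^2-]
Q = (3.82 × 10^-2)(1.67 × 10^-3) = 6.4 × 10^-5
Q > Ksp, so SrSO4 will precipitate.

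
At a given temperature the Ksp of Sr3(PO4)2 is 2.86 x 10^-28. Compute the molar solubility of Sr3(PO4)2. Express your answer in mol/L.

1.22e-6 M

Sr3(PO4)2(s) ⇌ 3 Sr^2+ + 2 PO4^3-
Ksp = [Sr^2+]^3[PO4^3-]^2
For each mole of Sr3(PO4)2 that dissolves: [Sr^2+] = 3s, [PO4^3-] = 2s.
Substituting: Ksp = (3s)^3(2s)^2 = 108s^5
s^5 = 2.86 x 10^-28 / 108, so s = 1.22 × 10^-6 M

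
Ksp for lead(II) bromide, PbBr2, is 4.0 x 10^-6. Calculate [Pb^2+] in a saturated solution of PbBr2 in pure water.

1.0 x 10^-2 M

PbBr2(s) ⇌ Pb^2+ + 2 Br^-
Ksp = [Pb^2+][Br^-]^2
If s mol/L of PbBr2 dissolves, [Pb^2+] = s and [Br^-] = 2s.
Ksp = s(2s)^2 = 4s^3
s^3 = 4.0 x 10^-6 / 4, so s = 1.00 x 10^-2 M
[Pb^2+] = s = 1.0 x 10^-2 M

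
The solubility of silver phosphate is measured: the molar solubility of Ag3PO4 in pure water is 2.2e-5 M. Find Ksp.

Ag3PO4(s) <=> 3 Ag^+ + PO4^3-
Let s = molar solubility. Then [Ag^+] = 3s and [PO4^3-] = s.
Ksp = [Ag^+]^3[PO4^3-]
Substituting: Ksp = (3s)^3s = 27s^4
Ksp = 27 × (2.2 x 10^-5)^4 = 6.3 x 10^-18

6.3e-18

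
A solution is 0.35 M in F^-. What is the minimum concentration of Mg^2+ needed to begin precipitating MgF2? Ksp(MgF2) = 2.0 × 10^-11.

[Mg^2+] = 1.6e-10 M

MgF2(s) ⇌ Mg^2+ + 2 F^-
Ksp = [Mg^2+][F^-]^2
Precipitation begins when Q = Ksp. With [F^-] = 0.35 M:
2.0 × 10^-11 = (0.35)^2 × [Mg^2+]
[Mg^2+] = (2.0 × 10^-11 / 1.23 x 10^-1) = 1.6 × 10^-10 M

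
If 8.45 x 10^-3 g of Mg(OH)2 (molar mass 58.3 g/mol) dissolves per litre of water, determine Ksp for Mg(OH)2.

1.22e-11

Molar solubility s = (8.45 × 10^-3 g/L) / (58.3 g/mol) = 1.449 × 10^-4 M.
Mg(OH)2(s) ⇌ Mg^2+ + 2 OH^-
With molar solubility s: [Mg^2+] = s, [OH^-] = 2s.
Ksp = [Mg^2+][OH^-]^2
Substituting: Ksp = s(2s)^2 = 4s^3
Ksp = 4 × (1.449 x 10^-4)^3 = 1.22 × 10^-11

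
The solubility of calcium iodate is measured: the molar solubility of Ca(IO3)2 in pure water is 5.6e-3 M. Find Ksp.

Ca(IO3)2(s) ⇌ Ca^2+(aq) + 2 IO3^-(aq)
Let s = molar solubility. Then [Ca^2+] = s and [IO3^-] = 2s.
Ksp = [Ca^2+][IO3^-]^2
Substituting: Ksp = s(2s)^2 = 4s^3
Ksp = 4 × (5.6 × 10^-3)^3 = 7.0 x 10^-7

7.0 x 10^-7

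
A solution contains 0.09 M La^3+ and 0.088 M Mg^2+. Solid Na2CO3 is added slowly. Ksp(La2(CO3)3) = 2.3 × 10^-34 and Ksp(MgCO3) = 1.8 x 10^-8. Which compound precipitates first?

La2(CO3)3

Precipitation of each salt starts when its ion product equals its Ksp.
For La2(CO3)3: 2.3 × 10^-34 = (0.09)^2 × [CO3^2-]^3  ⇒  [CO3^2-] = 3.1 × 10^-11 M.
For MgCO3: 1.8 x 10^-8 = 0.088 × [CO3^2-]  ⇒  [CO3^2-] = 2.0 x 10^-7 M.
The salt with the lower threshold [CO3^2-] precipitates first: La2(CO3)3.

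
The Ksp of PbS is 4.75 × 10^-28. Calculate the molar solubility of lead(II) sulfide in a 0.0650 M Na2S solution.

PbS(s) <=> Pb^2+(aq) + S^2-(aq)
Ksp = [Pb^2+][S^2-]
Let s be the molar solubility in this solution. [Pb^2+] = s, [S^2-] = 0.0650 + s ≈ 0.0650 (common-ion effect: S^2- is already 0.0650 M).
Ksp ≈ s × 0.0650
s = 7.31 × 10^-27 M
Check: s = 7.3 x 10^-27 ≪ 0.0650, so the approximation is valid.

s = 7.31 × 10^-27 M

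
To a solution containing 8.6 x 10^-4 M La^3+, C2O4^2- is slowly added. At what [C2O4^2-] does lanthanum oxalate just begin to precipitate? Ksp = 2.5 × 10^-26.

La2(C2O4)3(s) <=> 2 La^3+ + 3 C2O4^2-
Ksp = [La^3+]^2[C2O4^2-]^3
Precipitation begins when Q = Ksp. With [La^3+] = 8.6 x 10^-4 M:
2.5 × 10^-26 = (8.6 x 10^-4)^2 × [C2O4^2-]^3
[C2O4^2-] = (2.5 × 10^-26 / 7.40 × 10^-7)^(1/3) = 3.2 × 10^-7 M

[C2O4^2-] ≈ 3.2e-7 M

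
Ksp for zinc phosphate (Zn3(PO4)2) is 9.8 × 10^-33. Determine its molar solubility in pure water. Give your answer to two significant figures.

1.6 × 10^-7 M

Zn3(PO4)2(s) <=> 3 Zn^2+ + 2 PO4^3-
Ksp = [Zn^2+]^3[PO4^3-]^2
Let s = molar solubility. Then [Zn^2+] = 3s and [PO4^3-] = 2s.
So Ksp = (3s)^3 × (2s)^2 = 108s^5
s = (9.8 × 10^-33 / 108)^(1/5) = 1.6 × 10^-7 M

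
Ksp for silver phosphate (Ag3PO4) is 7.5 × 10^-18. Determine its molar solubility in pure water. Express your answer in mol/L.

Ag3PO4(s) ⇌ 3 Ag^+(aq) + PO4^3-(aq)
Ksp = [Ag^+]^3[PO4^3-]
With molar solubility s: [Ag^+] = 3s, [PO4^3-] = s.
Ksp = (3s)^3s = 27s^4
s = (7.5 × 10^-18 / 27)^(1/4) = 2.3 × 10^-5 M

s = 2.3 × 10^-5 M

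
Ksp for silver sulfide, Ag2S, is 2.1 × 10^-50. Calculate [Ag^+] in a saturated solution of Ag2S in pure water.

[Ag^+] = 3.5e-17 M

Ag2S(s) ⇌ 2 Ag^+(aq) + S^2-(aq)
Ksp = [Ag^+]^2[S^2-]
With molar solubility s: [Ag^+] = 2s, [S^2-] = s.
So Ksp = (2s)^2 × s = 4s^3
s = (2.1 × 10^-50 / 4)^(1/3) = 1.74 × 10^-17 M
[Ag^+] = 2s = 3.5 × 10^-17 M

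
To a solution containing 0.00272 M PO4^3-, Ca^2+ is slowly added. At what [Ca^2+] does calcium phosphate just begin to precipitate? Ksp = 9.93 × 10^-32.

Ca3(PO4)2(s) ⇌ 3 Ca^2+ + 2 PO4^3-
Ksp = [Ca^2+]^3[PO4^3-]^2
Precipitation begins when Q = Ksp. With [PO4^3-] = 0.00272 M:
9.93 × 10^-32 = (0.00272)^2 × [Ca^2+]^3
[Ca^2+] = (9.93 × 10^-32 / 7.398 × 10^-6)^(1/3) = 2.38 × 10^-9 M

[Ca^2+] = 2.38e-9 M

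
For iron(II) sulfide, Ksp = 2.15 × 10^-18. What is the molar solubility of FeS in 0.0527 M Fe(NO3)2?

FeS(s) ⇌ Fe^2+(aq) + S^2-(aq)
Ksp = [Fe^2+][S^2-]
Let s = moles of FeS that dissolve per litre. [Fe^2+] = 0.0527 + s ≈ 0.0527, [S^2-] = s (Ksp is small, so little additional dissolves).
Ksp ≈ 0.0527 × s
s = 4.08 × 10^-17 M
Check: s = 4.1 × 10^-17 ≪ 0.0527, so the approximation is valid.

s ≈ 4.08e-17 M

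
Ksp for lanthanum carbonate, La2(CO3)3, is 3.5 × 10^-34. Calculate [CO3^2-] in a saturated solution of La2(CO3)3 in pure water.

La2(CO3)3(s) <=> 2 La^3+ + 3 CO3^2-
Ksp = [La^3+]^2[CO3^2-]^3
For each mole of La2(CO3)3 that dissolves: [La^3+] = 2s, [CO3^2-] = 3s.
So Ksp = (2s)^2 × (3s)^3 = 108s^5
s^5 = 3.5 × 10^-34 / 108, so s = 7.98 × 10^-8 M
[CO3^2-] = 3s = 2.4 x 10^-7 M

2.4 × 10^-7 M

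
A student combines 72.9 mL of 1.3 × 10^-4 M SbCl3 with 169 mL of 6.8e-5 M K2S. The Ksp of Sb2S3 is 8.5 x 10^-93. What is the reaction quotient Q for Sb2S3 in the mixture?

Total volume = 72.9 + 169 = 241.9 mL.
[Sb^3+] = 1.3 x 10^-4 × (72.9/241.9) = 3.92 x 10^-5 M
[S^2-] = 6.8 × 10^-5 × (169/241.9) = 4.75 × 10^-5 M
Sb2S3(s) ⇌ 2 Sb^3+(aq) + 3 S^2-(aq), so Q = [Sb^3+]^2[S^2-]^3
Q = (3.92 x 10^-5)^2(4.75 × 10^-5)^3 = 1.6 × 10^-22
Q > Ksp, so Sb2S3 will precipitate.

Q ≈ 1.6 × 10^-22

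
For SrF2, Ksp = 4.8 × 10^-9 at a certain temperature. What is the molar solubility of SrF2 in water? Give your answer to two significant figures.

1.1 x 10^-3 M

SrF2(s) <=> Sr^2+ + 2 F^-
Ksp = [Sr^2+][F^-]^2
If s mol/L of SrF2 dissolves, [Sr^2+] = s and [F^-] = 2s.
Ksp = s(2s)^2 = 4s^3
Solving, s = (4.8 × 10^-9/4)^(1/3) = 1.1 x 10^-3 M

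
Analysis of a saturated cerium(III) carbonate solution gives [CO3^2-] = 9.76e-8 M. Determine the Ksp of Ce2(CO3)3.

Ksp = 3.94e-36

Ce2(CO3)3(s) <=> 2 Ce^3+ + 3 CO3^2-
Stoichiometry gives [Ce^3+] = (2/3)[CO3^2-] = 6.507 × 10^-8 M.
Ksp = [Ce^3+]^2[CO3^2-]^3
Ksp = (6.507 x 10^-8)^2 × (9.76 × 10^-8)^3 = 3.94 × 10^-36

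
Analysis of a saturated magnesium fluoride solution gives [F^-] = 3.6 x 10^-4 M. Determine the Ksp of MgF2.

Ksp = 2.3 × 10^-11

MgF2(s) <=> Mg^2+(aq) + 2 F^-(aq)
Stoichiometry gives [Mg^2+] = (1/2)[F^-] = 1.80 × 10^-4 M.
Ksp = [Mg^2+][F^-]^2
Ksp = 1.80 × 10^-4 × (3.6 x 10^-4)^2 = 2.3 × 10^-11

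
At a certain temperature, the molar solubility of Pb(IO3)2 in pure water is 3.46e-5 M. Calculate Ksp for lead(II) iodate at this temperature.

Pb(IO3)2(s) ⇌ Pb^2+(aq) + 2 IO3^-(aq)
For each mole of Pb(IO3)2 that dissolves: [Pb^2+] = s, [IO3^-] = 2s.
Ksp = [Pb^2+][IO3^-]^2
Ksp = s(2s)^2 = 4s^3
Ksp = 4 × (3.46 × 10^-5)^3 = 1.66 × 10^-13

1.66 × 10^-13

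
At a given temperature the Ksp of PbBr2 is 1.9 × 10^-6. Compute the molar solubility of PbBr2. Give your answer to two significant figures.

PbBr2(s) <=> Pb^2+(aq) + 2 Br^-(aq)
Ksp = [Pb^2+][Br^-]^2
Let s = molar solubility. Then [Pb^2+] = s and [Br^-] = 2s.
So Ksp = s × (2s)^2 = 4s^3
Solving, s = (1.9 × 10^-6/4)^(1/3) = 7.8 × 10^-3 M

7.8 × 10^-3 M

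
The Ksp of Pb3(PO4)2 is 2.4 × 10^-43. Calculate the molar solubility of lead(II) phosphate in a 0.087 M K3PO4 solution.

Pb3(PO4)2(s) <=> 3 Pb^2+ + 2 PO4^3-
Ksp = [Pb^2+]^3[PO4^3-]^2
Let s = moles of Pb3(PO4)2 that dissolve per litre. [Pb^2+] = 3s, [PO4^3-] = 0.087 + 2s ≈ 0.087 (common-ion effect: PO4^3- is already 0.087 M).
Ksp ≈ (3s)^3 × (0.087)^2
s = 1.1 × 10^-14 M
Check: 2s = 2.1 × 10^-14 ≪ 0.087, so the approximation is valid.

s = 1.1 × 10^-14 M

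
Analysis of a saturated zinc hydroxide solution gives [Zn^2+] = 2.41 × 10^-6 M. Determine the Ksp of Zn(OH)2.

Zn(OH)2(s) ⇌ Zn^2+ + 2 OH^-
Stoichiometry gives [OH^-] = (2/1)[Zn^2+] = 4.820 × 10^-6 M.
Ksp = [Zn^2+][OH^-]^2
Ksp = 2.41 × 10^-6 × (4.820 × 10^-6)^2 = 5.60 × 10^-17

Ksp ≈ 5.60e-17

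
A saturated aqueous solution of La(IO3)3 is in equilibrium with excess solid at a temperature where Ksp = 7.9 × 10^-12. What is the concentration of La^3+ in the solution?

La(IO3)3(s) ⇌ La^3+(aq) + 3 IO3^-(aq)
Ksp = [La^3+][IO3^-]^3
With molar solubility s: [La^3+] = s, [IO3^-] = 3s.
Ksp = s(3s)^3 = 27s^4
Solving, s = (7.9 × 10^-12/27)^(1/4) = 7.35 × 10^-4 M
[La^3+] = s = 7.4 x 10^-4 M

[La^3+] = 7.4e-4 M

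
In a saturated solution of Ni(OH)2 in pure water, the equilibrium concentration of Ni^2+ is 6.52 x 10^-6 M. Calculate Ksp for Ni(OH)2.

Ni(OH)2(s) ⇌ Ni^2+(aq) + 2 OH^-(aq)
Stoichiometry gives [OH^-] = (2/1)[Ni^2+] = 1.304 × 10^-5 M.
Ksp = [Ni^2+][OH^-]^2
Ksp = 6.52 × 10^-6 × (1.304 × 10^-5)^2 = 1.11 × 10^-15

Ksp ≈ 1.11 × 10^-15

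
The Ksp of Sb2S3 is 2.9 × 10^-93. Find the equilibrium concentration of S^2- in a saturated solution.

Sb2S3(s) ⇌ 2 Sb^3+ + 3 S^2-
Ksp = [Sb^3+]^2[S^2-]^3
If s mol/L of Sb2S3 dissolves, [Sb^3+] = 2s and [S^2-] = 3s.
So Ksp = (2s)^2 × (3s)^3 = 108s^5
s = (2.9 × 10^-93 / 108)^(1/5) = 1.22 × 10^-19 M
[S^2-] = 3s = 3.7 × 10^-19 M

3.7e-19 M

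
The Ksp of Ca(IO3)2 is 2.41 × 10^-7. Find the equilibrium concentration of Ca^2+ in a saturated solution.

[Ca^2+] = 3.92 × 10^-3 M

Ca(IO3)2(s) ⇌ Ca^2+ + 2 IO3^-
Ksp = [Ca^2+][IO3^-]^2
Let s = molar solubility. Then [Ca^2+] = s and [IO3^-] = 2s.
Ksp = s(2s)^2 = 4s^3
Solving, s = (2.41 × 10^-7/4)^(1/3) = 3.920 x 10^-3 M
[Ca^2+] = s = 3.92 × 10^-3 M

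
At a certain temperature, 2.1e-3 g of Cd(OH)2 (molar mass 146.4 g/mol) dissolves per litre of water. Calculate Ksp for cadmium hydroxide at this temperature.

Ksp = 1.2 x 10^-14

Molar solubility s = (2.1 × 10^-3 g/L) / (146.4 g/mol) = 1.43 × 10^-5 M.
Cd(OH)2(s) ⇌ Cd^2+ + 2 OH^-
With molar solubility s: [Cd^2+] = s, [OH^-] = 2s.
Ksp = [Cd^2+][OH^-]^2
Ksp = s(2s)^2 = 4s^3
With s = 1.43 x 10^-5: Ksp = 1.2 × 10^-14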